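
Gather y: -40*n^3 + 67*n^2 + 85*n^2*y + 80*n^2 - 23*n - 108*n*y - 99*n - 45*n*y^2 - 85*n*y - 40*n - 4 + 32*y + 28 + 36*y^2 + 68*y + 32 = -40*n^3 + 147*n^2 - 162*n + y^2*(36 - 45*n) + y*(85*n^2 - 193*n + 100) + 56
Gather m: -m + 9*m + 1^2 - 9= 8*m - 8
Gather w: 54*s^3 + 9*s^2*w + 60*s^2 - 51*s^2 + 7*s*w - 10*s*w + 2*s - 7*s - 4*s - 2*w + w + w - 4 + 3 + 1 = 54*s^3 + 9*s^2 - 9*s + w*(9*s^2 - 3*s)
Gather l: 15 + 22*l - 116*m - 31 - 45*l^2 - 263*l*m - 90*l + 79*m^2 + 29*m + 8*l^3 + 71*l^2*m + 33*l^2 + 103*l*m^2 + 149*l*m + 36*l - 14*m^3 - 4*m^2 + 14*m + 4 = 8*l^3 + l^2*(71*m - 12) + l*(103*m^2 - 114*m - 32) - 14*m^3 + 75*m^2 - 73*m - 12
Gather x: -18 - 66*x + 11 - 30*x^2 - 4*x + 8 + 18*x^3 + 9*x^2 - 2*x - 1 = 18*x^3 - 21*x^2 - 72*x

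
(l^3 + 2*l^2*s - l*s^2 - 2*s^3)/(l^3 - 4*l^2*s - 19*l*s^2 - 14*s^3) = (-l + s)/(-l + 7*s)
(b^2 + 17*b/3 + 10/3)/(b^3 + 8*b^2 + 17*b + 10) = (b + 2/3)/(b^2 + 3*b + 2)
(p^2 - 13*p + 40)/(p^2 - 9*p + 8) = (p - 5)/(p - 1)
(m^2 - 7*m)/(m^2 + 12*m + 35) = m*(m - 7)/(m^2 + 12*m + 35)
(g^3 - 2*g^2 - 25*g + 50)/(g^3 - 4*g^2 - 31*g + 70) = (g - 5)/(g - 7)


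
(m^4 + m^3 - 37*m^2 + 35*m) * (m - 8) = m^5 - 7*m^4 - 45*m^3 + 331*m^2 - 280*m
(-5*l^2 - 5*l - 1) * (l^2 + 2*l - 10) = -5*l^4 - 15*l^3 + 39*l^2 + 48*l + 10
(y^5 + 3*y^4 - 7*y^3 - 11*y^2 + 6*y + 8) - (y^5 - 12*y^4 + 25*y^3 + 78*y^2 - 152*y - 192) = 15*y^4 - 32*y^3 - 89*y^2 + 158*y + 200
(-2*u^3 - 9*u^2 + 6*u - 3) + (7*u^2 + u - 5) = -2*u^3 - 2*u^2 + 7*u - 8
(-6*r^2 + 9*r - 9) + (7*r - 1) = -6*r^2 + 16*r - 10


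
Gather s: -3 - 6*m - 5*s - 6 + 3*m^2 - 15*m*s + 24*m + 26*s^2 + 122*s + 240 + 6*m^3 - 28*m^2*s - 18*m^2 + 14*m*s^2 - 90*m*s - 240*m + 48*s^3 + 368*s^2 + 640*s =6*m^3 - 15*m^2 - 222*m + 48*s^3 + s^2*(14*m + 394) + s*(-28*m^2 - 105*m + 757) + 231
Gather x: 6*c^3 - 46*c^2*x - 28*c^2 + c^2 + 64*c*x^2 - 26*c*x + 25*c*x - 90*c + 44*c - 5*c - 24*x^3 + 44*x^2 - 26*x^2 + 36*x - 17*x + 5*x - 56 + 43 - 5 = 6*c^3 - 27*c^2 - 51*c - 24*x^3 + x^2*(64*c + 18) + x*(-46*c^2 - c + 24) - 18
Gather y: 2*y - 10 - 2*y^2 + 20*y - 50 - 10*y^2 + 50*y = -12*y^2 + 72*y - 60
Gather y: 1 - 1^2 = 0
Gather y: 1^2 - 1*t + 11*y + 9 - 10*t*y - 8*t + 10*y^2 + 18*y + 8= -9*t + 10*y^2 + y*(29 - 10*t) + 18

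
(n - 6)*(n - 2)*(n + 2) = n^3 - 6*n^2 - 4*n + 24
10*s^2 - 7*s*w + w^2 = (-5*s + w)*(-2*s + w)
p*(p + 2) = p^2 + 2*p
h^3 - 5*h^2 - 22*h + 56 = (h - 7)*(h - 2)*(h + 4)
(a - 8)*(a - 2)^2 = a^3 - 12*a^2 + 36*a - 32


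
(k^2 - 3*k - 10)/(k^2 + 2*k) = (k - 5)/k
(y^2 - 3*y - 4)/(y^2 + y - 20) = (y + 1)/(y + 5)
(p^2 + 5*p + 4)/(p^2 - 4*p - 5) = (p + 4)/(p - 5)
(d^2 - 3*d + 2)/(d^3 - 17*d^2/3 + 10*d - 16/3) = 3/(3*d - 8)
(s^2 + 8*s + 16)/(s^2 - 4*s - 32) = (s + 4)/(s - 8)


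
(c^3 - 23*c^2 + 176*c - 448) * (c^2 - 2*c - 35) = c^5 - 25*c^4 + 187*c^3 + 5*c^2 - 5264*c + 15680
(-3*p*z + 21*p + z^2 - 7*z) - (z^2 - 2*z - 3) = -3*p*z + 21*p - 5*z + 3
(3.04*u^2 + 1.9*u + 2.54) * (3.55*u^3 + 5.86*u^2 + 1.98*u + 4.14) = 10.792*u^5 + 24.5594*u^4 + 26.1702*u^3 + 31.232*u^2 + 12.8952*u + 10.5156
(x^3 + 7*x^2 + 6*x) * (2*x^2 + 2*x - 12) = 2*x^5 + 16*x^4 + 14*x^3 - 72*x^2 - 72*x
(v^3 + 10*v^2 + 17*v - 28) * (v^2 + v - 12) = v^5 + 11*v^4 + 15*v^3 - 131*v^2 - 232*v + 336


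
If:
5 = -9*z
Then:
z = -5/9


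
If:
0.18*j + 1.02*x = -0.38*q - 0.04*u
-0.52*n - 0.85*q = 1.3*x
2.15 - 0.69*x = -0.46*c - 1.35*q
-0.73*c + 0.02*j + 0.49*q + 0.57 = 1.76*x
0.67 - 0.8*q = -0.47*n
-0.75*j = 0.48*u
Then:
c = -2.13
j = -7.80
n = -2.01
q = -0.34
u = 12.19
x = 1.03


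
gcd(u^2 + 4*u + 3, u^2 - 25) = 1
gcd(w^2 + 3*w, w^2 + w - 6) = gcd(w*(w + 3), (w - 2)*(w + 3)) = w + 3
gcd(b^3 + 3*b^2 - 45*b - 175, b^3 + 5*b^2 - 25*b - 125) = b^2 + 10*b + 25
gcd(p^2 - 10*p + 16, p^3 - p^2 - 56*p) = p - 8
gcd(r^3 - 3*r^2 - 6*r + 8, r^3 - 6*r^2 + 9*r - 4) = r^2 - 5*r + 4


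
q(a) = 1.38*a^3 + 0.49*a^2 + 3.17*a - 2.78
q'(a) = 4.14*a^2 + 0.98*a + 3.17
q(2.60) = 33.03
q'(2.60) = 33.70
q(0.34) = -1.59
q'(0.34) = 3.98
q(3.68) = 84.30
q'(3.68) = 62.84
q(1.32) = 5.43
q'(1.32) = 11.68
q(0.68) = 0.04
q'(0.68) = 5.75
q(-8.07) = -721.72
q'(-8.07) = 264.88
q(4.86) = 182.61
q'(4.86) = 105.72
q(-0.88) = -6.13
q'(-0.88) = 5.51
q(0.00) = -2.78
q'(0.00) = 3.17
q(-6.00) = -302.24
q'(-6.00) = 146.33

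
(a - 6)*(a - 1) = a^2 - 7*a + 6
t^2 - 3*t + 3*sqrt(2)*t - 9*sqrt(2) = (t - 3)*(t + 3*sqrt(2))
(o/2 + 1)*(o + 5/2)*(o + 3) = o^3/2 + 15*o^2/4 + 37*o/4 + 15/2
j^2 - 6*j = j*(j - 6)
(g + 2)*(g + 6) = g^2 + 8*g + 12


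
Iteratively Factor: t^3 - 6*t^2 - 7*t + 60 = (t - 5)*(t^2 - t - 12) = (t - 5)*(t - 4)*(t + 3)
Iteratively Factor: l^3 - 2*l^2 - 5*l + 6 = (l + 2)*(l^2 - 4*l + 3) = (l - 1)*(l + 2)*(l - 3)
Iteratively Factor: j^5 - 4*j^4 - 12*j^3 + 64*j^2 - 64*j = (j + 4)*(j^4 - 8*j^3 + 20*j^2 - 16*j) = j*(j + 4)*(j^3 - 8*j^2 + 20*j - 16) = j*(j - 2)*(j + 4)*(j^2 - 6*j + 8) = j*(j - 4)*(j - 2)*(j + 4)*(j - 2)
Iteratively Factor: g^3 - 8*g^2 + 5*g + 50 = (g - 5)*(g^2 - 3*g - 10) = (g - 5)^2*(g + 2)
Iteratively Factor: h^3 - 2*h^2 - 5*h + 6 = (h + 2)*(h^2 - 4*h + 3) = (h - 1)*(h + 2)*(h - 3)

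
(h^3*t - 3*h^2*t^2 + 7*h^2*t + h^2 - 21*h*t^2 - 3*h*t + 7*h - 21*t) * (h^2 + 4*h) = h^5*t - 3*h^4*t^2 + 11*h^4*t + h^4 - 33*h^3*t^2 + 25*h^3*t + 11*h^3 - 84*h^2*t^2 - 33*h^2*t + 28*h^2 - 84*h*t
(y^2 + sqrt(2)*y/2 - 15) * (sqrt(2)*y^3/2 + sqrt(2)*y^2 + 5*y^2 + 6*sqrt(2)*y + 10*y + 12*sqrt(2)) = sqrt(2)*y^5/2 + sqrt(2)*y^4 + 11*y^4/2 + sqrt(2)*y^3 + 11*y^3 - 69*y^2 + 2*sqrt(2)*y^2 - 138*y - 90*sqrt(2)*y - 180*sqrt(2)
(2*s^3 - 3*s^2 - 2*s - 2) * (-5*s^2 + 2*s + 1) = -10*s^5 + 19*s^4 + 6*s^3 + 3*s^2 - 6*s - 2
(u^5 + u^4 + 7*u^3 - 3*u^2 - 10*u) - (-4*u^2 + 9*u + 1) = u^5 + u^4 + 7*u^3 + u^2 - 19*u - 1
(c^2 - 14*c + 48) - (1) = c^2 - 14*c + 47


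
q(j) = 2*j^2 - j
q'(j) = 4*j - 1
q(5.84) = 62.37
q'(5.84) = 22.36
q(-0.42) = 0.77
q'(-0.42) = -2.68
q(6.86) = 87.26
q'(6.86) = 26.44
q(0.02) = -0.02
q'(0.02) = -0.92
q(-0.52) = 1.06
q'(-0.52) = -3.08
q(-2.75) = 17.88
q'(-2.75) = -12.00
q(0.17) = -0.11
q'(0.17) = -0.32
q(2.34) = 8.61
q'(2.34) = 8.36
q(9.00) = 153.00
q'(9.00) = 35.00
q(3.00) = 15.00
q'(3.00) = 11.00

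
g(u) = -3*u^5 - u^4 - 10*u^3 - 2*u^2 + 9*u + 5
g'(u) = -15*u^4 - 4*u^3 - 30*u^2 - 4*u + 9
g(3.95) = -3735.13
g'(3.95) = -4372.96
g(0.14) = 6.19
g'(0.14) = 7.84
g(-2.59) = 446.65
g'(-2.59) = -787.37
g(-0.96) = 4.96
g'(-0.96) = -24.01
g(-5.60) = 17186.54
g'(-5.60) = -14958.68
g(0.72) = 5.86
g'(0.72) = -14.96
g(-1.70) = 67.29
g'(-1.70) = -176.53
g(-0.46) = 1.43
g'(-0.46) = 4.21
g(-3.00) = 878.00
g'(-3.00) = -1356.00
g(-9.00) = 177638.00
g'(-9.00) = -97884.00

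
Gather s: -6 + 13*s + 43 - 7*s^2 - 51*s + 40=-7*s^2 - 38*s + 77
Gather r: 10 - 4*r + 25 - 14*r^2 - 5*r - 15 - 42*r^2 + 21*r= -56*r^2 + 12*r + 20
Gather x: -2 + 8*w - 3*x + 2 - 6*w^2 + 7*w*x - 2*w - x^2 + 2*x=-6*w^2 + 6*w - x^2 + x*(7*w - 1)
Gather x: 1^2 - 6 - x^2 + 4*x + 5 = -x^2 + 4*x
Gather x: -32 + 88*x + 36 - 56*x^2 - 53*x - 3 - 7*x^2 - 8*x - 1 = -63*x^2 + 27*x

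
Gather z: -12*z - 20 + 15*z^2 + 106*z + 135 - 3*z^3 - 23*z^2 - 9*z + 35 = -3*z^3 - 8*z^2 + 85*z + 150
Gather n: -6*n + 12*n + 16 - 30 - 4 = 6*n - 18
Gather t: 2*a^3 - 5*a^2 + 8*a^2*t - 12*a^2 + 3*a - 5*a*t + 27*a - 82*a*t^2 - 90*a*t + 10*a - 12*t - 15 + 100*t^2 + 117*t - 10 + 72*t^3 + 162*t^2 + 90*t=2*a^3 - 17*a^2 + 40*a + 72*t^3 + t^2*(262 - 82*a) + t*(8*a^2 - 95*a + 195) - 25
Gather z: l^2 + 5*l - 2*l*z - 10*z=l^2 + 5*l + z*(-2*l - 10)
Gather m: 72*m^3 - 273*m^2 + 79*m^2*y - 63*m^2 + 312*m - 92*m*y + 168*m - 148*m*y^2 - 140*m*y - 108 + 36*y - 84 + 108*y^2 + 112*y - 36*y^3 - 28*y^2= 72*m^3 + m^2*(79*y - 336) + m*(-148*y^2 - 232*y + 480) - 36*y^3 + 80*y^2 + 148*y - 192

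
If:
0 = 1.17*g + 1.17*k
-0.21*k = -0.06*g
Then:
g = 0.00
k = 0.00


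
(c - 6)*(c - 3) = c^2 - 9*c + 18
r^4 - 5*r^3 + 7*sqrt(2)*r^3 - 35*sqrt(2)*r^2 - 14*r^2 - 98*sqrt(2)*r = r*(r - 7)*(r + 2)*(r + 7*sqrt(2))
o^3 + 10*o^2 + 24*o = o*(o + 4)*(o + 6)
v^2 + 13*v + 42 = (v + 6)*(v + 7)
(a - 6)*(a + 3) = a^2 - 3*a - 18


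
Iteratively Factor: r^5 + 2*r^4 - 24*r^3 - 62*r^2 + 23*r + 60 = (r - 1)*(r^4 + 3*r^3 - 21*r^2 - 83*r - 60) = (r - 1)*(r + 3)*(r^3 - 21*r - 20) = (r - 1)*(r + 1)*(r + 3)*(r^2 - r - 20) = (r - 1)*(r + 1)*(r + 3)*(r + 4)*(r - 5)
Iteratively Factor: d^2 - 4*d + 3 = (d - 3)*(d - 1)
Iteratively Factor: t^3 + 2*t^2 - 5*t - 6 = (t + 1)*(t^2 + t - 6) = (t + 1)*(t + 3)*(t - 2)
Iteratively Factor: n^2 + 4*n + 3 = (n + 1)*(n + 3)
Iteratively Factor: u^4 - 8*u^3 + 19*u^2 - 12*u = (u - 1)*(u^3 - 7*u^2 + 12*u) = (u - 4)*(u - 1)*(u^2 - 3*u) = u*(u - 4)*(u - 1)*(u - 3)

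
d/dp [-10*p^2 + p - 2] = 1 - 20*p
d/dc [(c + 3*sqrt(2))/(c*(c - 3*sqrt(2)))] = (-c^2 - 6*sqrt(2)*c + 18)/(c^2*(c^2 - 6*sqrt(2)*c + 18))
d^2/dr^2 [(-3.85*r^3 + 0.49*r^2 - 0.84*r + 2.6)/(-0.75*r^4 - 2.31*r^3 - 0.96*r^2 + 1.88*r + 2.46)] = (4.33125000000001*r^9 - 1.65375*r^8 - 16.05555*r^7 + 48.434502*r^6 + 157.893624*r^5 + 46.171872*r^4 - 33.100108*r^3 + 152.977104*r^2 + 91.200744*r - 44.359432)/(0.421875*r^12 + 3.898125*r^11 + 13.626225*r^10 + 19.133091*r^9 - 6.252282*r^8 - 57.402216*r^7 - 66.18501*r^6 + 7.375392*r^5 + 81.093492*r^4 + 61.931764*r^3 - 8.655264*r^2 - 34.131024*r - 14.886936)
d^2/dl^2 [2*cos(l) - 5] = -2*cos(l)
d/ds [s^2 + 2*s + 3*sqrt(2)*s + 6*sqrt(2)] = 2*s + 2 + 3*sqrt(2)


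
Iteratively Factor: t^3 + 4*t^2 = (t + 4)*(t^2) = t*(t + 4)*(t)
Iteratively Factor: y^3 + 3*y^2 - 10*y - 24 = (y + 2)*(y^2 + y - 12) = (y + 2)*(y + 4)*(y - 3)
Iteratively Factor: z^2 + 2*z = (z + 2)*(z)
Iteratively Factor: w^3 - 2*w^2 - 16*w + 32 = (w - 2)*(w^2 - 16) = (w - 4)*(w - 2)*(w + 4)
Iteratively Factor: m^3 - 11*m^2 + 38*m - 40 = (m - 4)*(m^2 - 7*m + 10) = (m - 4)*(m - 2)*(m - 5)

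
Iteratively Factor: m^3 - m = (m + 1)*(m^2 - m) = (m - 1)*(m + 1)*(m)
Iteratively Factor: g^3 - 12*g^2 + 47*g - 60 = (g - 3)*(g^2 - 9*g + 20) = (g - 4)*(g - 3)*(g - 5)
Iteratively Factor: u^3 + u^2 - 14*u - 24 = (u + 3)*(u^2 - 2*u - 8) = (u + 2)*(u + 3)*(u - 4)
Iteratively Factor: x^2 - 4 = (x + 2)*(x - 2)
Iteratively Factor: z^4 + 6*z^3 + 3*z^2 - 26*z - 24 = (z - 2)*(z^3 + 8*z^2 + 19*z + 12) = (z - 2)*(z + 4)*(z^2 + 4*z + 3) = (z - 2)*(z + 3)*(z + 4)*(z + 1)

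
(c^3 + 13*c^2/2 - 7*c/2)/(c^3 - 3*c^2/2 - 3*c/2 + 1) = c*(c + 7)/(c^2 - c - 2)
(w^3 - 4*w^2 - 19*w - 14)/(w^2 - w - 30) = (-w^3 + 4*w^2 + 19*w + 14)/(-w^2 + w + 30)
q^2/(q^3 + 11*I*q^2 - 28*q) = q/(q^2 + 11*I*q - 28)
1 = 1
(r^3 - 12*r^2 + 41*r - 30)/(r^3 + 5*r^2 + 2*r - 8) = (r^2 - 11*r + 30)/(r^2 + 6*r + 8)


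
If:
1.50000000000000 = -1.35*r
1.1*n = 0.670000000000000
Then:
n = 0.61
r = -1.11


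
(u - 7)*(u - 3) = u^2 - 10*u + 21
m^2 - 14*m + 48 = (m - 8)*(m - 6)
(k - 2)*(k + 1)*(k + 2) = k^3 + k^2 - 4*k - 4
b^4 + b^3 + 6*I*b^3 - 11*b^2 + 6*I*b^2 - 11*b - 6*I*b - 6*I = (b + 1)*(b + I)*(b + 2*I)*(b + 3*I)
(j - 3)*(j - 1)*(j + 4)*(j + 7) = j^4 + 7*j^3 - 13*j^2 - 79*j + 84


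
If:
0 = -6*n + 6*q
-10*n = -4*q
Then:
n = 0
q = 0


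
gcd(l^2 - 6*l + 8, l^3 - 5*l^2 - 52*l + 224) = l - 4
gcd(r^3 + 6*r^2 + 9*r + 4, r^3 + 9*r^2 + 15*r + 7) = r^2 + 2*r + 1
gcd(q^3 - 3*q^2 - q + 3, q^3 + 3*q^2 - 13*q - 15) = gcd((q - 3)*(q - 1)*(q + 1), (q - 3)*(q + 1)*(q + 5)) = q^2 - 2*q - 3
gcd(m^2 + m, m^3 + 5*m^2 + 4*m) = m^2 + m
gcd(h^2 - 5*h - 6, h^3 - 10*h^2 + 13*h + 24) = h + 1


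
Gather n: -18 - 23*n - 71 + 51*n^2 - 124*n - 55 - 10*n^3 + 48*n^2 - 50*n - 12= -10*n^3 + 99*n^2 - 197*n - 156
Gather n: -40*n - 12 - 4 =-40*n - 16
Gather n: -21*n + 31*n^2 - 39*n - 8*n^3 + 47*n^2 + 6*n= -8*n^3 + 78*n^2 - 54*n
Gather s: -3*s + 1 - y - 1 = -3*s - y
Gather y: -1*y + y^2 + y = y^2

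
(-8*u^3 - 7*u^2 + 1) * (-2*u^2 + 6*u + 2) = 16*u^5 - 34*u^4 - 58*u^3 - 16*u^2 + 6*u + 2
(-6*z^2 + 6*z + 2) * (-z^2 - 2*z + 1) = 6*z^4 + 6*z^3 - 20*z^2 + 2*z + 2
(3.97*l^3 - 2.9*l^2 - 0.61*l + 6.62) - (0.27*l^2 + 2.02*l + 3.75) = 3.97*l^3 - 3.17*l^2 - 2.63*l + 2.87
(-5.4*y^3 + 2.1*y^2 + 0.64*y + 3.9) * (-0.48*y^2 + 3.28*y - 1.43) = 2.592*y^5 - 18.72*y^4 + 14.3028*y^3 - 2.7758*y^2 + 11.8768*y - 5.577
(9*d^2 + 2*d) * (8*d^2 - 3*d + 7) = 72*d^4 - 11*d^3 + 57*d^2 + 14*d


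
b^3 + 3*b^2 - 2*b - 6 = (b + 3)*(b - sqrt(2))*(b + sqrt(2))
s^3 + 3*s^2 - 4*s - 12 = (s - 2)*(s + 2)*(s + 3)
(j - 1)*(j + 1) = j^2 - 1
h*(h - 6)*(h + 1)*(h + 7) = h^4 + 2*h^3 - 41*h^2 - 42*h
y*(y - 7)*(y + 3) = y^3 - 4*y^2 - 21*y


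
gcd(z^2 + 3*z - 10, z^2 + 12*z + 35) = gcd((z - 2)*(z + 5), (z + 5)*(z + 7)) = z + 5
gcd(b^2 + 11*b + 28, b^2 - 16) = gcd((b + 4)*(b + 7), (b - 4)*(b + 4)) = b + 4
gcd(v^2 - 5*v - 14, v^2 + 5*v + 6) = v + 2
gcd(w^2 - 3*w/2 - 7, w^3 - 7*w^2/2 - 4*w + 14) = w^2 - 3*w/2 - 7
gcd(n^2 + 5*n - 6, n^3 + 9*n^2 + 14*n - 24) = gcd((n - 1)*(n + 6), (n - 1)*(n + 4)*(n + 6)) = n^2 + 5*n - 6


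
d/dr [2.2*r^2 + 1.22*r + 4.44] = 4.4*r + 1.22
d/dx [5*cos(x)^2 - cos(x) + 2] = (1 - 10*cos(x))*sin(x)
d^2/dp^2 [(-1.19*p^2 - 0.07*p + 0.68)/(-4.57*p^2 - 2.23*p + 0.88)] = (2.8421709430404e-14*p^4 - 21.330932*p^3 - 56.496168*p^2 - 39.890616*p - 10.114712)/(95.443993*p^6 + 139.719981*p^5 + 13.042323*p^4 - 42.719441*p^3 - 2.511432*p^2 + 5.180736*p - 0.681472)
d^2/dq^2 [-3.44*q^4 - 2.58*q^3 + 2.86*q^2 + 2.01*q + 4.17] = -41.28*q^2 - 15.48*q + 5.72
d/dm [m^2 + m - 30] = 2*m + 1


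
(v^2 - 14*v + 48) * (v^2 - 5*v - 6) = v^4 - 19*v^3 + 112*v^2 - 156*v - 288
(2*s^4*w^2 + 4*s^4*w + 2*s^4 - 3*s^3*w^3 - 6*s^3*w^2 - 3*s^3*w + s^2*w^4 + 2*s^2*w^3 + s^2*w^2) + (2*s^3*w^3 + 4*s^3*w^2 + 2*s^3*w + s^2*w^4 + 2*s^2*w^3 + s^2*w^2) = 2*s^4*w^2 + 4*s^4*w + 2*s^4 - s^3*w^3 - 2*s^3*w^2 - s^3*w + 2*s^2*w^4 + 4*s^2*w^3 + 2*s^2*w^2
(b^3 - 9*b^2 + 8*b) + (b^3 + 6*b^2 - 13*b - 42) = 2*b^3 - 3*b^2 - 5*b - 42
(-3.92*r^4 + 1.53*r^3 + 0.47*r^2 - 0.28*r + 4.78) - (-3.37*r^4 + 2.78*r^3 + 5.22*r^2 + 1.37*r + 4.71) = -0.55*r^4 - 1.25*r^3 - 4.75*r^2 - 1.65*r + 0.0700000000000003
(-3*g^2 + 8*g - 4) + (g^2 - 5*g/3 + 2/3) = -2*g^2 + 19*g/3 - 10/3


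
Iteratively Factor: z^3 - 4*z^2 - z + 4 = (z - 4)*(z^2 - 1) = (z - 4)*(z - 1)*(z + 1)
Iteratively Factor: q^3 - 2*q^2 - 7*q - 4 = (q + 1)*(q^2 - 3*q - 4) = (q + 1)^2*(q - 4)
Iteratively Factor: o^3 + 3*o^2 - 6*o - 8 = (o + 4)*(o^2 - o - 2) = (o - 2)*(o + 4)*(o + 1)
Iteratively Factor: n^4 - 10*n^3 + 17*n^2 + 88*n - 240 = (n - 4)*(n^3 - 6*n^2 - 7*n + 60) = (n - 5)*(n - 4)*(n^2 - n - 12) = (n - 5)*(n - 4)*(n + 3)*(n - 4)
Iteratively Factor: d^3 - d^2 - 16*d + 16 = (d + 4)*(d^2 - 5*d + 4) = (d - 1)*(d + 4)*(d - 4)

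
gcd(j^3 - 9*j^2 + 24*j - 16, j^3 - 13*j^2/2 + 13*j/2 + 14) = j - 4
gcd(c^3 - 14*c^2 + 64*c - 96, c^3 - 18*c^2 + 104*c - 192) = c^2 - 10*c + 24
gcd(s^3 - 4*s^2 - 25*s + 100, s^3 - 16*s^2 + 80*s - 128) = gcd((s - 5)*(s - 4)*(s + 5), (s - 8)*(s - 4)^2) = s - 4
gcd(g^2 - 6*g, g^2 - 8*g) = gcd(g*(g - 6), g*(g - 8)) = g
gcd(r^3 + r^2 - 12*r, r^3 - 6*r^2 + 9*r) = r^2 - 3*r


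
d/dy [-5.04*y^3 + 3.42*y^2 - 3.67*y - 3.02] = -15.12*y^2 + 6.84*y - 3.67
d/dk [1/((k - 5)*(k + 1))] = 2*(2 - k)/(k^4 - 8*k^3 + 6*k^2 + 40*k + 25)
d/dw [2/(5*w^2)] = -4/(5*w^3)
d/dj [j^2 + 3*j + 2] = 2*j + 3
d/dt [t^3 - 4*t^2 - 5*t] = 3*t^2 - 8*t - 5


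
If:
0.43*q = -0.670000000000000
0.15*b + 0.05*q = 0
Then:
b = 0.52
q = -1.56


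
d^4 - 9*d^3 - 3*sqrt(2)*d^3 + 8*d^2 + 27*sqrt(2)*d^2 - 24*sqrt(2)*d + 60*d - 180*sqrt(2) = (d - 6)*(d - 5)*(d + 2)*(d - 3*sqrt(2))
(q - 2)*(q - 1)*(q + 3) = q^3 - 7*q + 6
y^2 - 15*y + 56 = (y - 8)*(y - 7)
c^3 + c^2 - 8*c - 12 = (c - 3)*(c + 2)^2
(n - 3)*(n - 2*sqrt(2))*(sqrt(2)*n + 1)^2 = 2*n^4 - 6*n^3 - 2*sqrt(2)*n^3 - 7*n^2 + 6*sqrt(2)*n^2 - 2*sqrt(2)*n + 21*n + 6*sqrt(2)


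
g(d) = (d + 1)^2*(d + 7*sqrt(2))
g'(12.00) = 738.39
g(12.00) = 3701.01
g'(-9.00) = 49.61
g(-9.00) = 57.57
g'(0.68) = 38.37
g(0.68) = 29.86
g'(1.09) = 50.30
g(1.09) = 48.00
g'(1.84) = 74.75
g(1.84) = 94.69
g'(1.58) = 65.89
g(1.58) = 76.41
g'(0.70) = 38.93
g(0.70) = 30.63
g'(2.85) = 112.99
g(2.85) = 188.98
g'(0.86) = 43.48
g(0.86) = 37.22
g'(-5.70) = -17.39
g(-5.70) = 92.77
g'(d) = (d + 1)^2 + (d + 7*sqrt(2))*(2*d + 2) = (d + 1)*(3*d + 1 + 14*sqrt(2))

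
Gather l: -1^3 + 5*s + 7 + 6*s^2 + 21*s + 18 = 6*s^2 + 26*s + 24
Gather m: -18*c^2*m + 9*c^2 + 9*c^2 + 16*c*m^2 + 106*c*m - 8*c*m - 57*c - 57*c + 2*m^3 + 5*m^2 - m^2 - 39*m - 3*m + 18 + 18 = 18*c^2 - 114*c + 2*m^3 + m^2*(16*c + 4) + m*(-18*c^2 + 98*c - 42) + 36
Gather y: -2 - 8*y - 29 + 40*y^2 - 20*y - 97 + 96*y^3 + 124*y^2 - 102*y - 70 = 96*y^3 + 164*y^2 - 130*y - 198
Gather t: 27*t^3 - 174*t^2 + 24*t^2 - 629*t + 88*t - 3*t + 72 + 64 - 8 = 27*t^3 - 150*t^2 - 544*t + 128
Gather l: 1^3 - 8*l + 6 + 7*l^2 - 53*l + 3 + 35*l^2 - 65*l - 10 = 42*l^2 - 126*l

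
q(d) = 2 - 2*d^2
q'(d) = -4*d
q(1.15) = -0.64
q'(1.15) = -4.60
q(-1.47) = -2.32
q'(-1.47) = 5.88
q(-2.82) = -13.90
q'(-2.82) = 11.28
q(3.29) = -19.65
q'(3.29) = -13.16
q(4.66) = -41.43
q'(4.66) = -18.64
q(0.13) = 1.97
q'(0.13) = -0.52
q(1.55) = -2.80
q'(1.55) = -6.20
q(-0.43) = 1.63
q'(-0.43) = 1.72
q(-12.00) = -286.00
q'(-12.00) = 48.00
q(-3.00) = -16.00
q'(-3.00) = 12.00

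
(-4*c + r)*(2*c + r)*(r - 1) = -8*c^2*r + 8*c^2 - 2*c*r^2 + 2*c*r + r^3 - r^2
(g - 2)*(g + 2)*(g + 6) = g^3 + 6*g^2 - 4*g - 24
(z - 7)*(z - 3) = z^2 - 10*z + 21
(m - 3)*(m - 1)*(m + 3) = m^3 - m^2 - 9*m + 9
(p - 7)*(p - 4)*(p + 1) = p^3 - 10*p^2 + 17*p + 28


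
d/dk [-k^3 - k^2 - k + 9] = -3*k^2 - 2*k - 1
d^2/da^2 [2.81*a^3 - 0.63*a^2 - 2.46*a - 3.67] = 16.86*a - 1.26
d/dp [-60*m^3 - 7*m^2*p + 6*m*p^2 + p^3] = -7*m^2 + 12*m*p + 3*p^2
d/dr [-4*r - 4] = -4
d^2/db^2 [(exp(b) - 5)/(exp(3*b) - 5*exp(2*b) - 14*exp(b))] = 2*(2*exp(5*b) - 30*exp(4*b) + 178*exp(3*b) - 215*exp(2*b) - 525*exp(b) - 490)*exp(-b)/(exp(6*b) - 15*exp(5*b) + 33*exp(4*b) + 295*exp(3*b) - 462*exp(2*b) - 2940*exp(b) - 2744)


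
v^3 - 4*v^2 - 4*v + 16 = (v - 4)*(v - 2)*(v + 2)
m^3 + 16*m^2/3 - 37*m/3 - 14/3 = (m - 2)*(m + 1/3)*(m + 7)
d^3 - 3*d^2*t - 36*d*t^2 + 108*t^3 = (d - 6*t)*(d - 3*t)*(d + 6*t)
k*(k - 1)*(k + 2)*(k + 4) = k^4 + 5*k^3 + 2*k^2 - 8*k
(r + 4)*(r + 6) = r^2 + 10*r + 24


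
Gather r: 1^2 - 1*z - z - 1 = -2*z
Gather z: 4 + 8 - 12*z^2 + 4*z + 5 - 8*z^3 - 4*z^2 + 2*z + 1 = -8*z^3 - 16*z^2 + 6*z + 18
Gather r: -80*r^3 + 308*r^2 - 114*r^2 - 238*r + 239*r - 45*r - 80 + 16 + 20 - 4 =-80*r^3 + 194*r^2 - 44*r - 48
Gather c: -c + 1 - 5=-c - 4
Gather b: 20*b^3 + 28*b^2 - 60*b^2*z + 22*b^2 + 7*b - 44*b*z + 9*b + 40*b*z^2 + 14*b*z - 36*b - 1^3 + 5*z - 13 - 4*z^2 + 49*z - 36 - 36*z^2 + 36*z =20*b^3 + b^2*(50 - 60*z) + b*(40*z^2 - 30*z - 20) - 40*z^2 + 90*z - 50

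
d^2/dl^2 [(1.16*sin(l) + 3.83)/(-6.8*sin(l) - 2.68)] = (155.95936*sin(l)^2 - 61.466336*sin(l) - 311.91872)/(314.432*sin(l)^3 + 371.7696*sin(l)^2 + 146.52096*sin(l) + 19.248832)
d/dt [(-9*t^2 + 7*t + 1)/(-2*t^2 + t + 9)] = (5*t^2 - 158*t + 62)/(4*t^4 - 4*t^3 - 35*t^2 + 18*t + 81)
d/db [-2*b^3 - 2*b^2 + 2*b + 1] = -6*b^2 - 4*b + 2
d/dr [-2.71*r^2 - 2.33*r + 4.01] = -5.42*r - 2.33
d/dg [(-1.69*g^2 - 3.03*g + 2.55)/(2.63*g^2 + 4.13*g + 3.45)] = (0.9892*g^2 - 25.074*g - 20.985)/(6.9169*g^4 + 21.7238*g^3 + 35.2039*g^2 + 28.497*g + 11.9025)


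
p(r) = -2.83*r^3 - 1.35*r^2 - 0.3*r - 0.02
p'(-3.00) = -68.61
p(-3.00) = 65.14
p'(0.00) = -0.30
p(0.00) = -0.02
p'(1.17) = -15.08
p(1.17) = -6.75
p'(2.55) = -62.39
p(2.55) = -56.49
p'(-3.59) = -100.03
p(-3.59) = 114.60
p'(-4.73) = -177.47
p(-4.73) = 270.68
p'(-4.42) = -154.23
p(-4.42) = 219.30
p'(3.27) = -99.91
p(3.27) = -114.39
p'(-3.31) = -84.38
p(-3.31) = 88.81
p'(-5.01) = -199.87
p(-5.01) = 323.47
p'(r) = -8.49*r^2 - 2.7*r - 0.3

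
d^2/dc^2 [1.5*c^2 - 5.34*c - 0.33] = 3.00000000000000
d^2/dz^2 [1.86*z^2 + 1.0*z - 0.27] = 3.72000000000000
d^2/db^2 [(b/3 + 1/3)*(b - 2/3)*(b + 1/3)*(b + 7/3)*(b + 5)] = 20*b^3/3 + 32*b^2 + 32*b + 188/81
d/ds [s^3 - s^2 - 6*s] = 3*s^2 - 2*s - 6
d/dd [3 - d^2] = -2*d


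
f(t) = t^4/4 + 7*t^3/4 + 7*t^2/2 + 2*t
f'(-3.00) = 1.25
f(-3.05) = -1.56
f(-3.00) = -1.50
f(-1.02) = 0.01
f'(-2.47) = 1.67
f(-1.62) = 0.23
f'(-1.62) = 0.19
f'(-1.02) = -0.74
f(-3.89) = -0.58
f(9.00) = 3217.50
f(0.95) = 6.76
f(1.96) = 34.23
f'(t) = t^3 + 21*t^2/4 + 7*t + 2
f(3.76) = 199.99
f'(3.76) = 155.70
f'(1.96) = 43.42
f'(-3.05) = 1.12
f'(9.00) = 1219.25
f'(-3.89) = -4.65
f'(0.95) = 14.25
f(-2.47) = -0.65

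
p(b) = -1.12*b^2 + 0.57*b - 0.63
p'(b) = 0.57 - 2.24*b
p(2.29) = -5.20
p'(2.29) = -4.56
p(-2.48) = -8.93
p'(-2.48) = 6.13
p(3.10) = -9.63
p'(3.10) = -6.37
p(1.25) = -1.67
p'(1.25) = -2.23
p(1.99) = -3.93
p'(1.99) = -3.89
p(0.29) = -0.56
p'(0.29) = -0.08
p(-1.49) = -3.97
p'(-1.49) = 3.91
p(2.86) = -8.16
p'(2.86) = -5.84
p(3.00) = -9.00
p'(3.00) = -6.15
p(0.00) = -0.63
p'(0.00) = 0.57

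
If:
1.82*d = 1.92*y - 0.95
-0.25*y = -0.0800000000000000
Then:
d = -0.18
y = 0.32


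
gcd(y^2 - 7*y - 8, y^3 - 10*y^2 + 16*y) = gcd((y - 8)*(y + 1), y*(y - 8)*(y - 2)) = y - 8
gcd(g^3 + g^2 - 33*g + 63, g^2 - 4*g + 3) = g - 3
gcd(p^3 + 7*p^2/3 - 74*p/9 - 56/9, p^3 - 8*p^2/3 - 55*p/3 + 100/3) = p + 4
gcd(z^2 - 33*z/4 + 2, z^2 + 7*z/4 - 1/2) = z - 1/4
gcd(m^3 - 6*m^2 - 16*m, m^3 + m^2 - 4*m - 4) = m + 2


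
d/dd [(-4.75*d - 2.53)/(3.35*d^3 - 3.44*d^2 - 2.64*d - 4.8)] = (31.825*d^3 + 9.0865*d^2 - 17.4064*d + 16.1208)/(11.2225*d^6 - 23.048*d^5 - 5.8544*d^4 - 13.9968*d^3 + 39.9936*d^2 + 25.344*d + 23.04)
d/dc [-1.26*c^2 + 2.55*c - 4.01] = 2.55 - 2.52*c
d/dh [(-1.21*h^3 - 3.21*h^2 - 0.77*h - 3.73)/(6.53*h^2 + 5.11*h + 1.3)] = (-7.9013*h^4 - 12.3662*h^3 - 16.094*h^2 + 40.3678*h + 18.0593)/(42.6409*h^4 + 66.7366*h^3 + 43.0901*h^2 + 13.286*h + 1.69)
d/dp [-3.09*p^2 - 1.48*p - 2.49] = -6.18*p - 1.48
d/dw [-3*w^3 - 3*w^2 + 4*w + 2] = -9*w^2 - 6*w + 4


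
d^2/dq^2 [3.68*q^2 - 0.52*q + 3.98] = 7.36000000000000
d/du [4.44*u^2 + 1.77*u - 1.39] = 8.88*u + 1.77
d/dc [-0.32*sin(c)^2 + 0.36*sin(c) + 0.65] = (0.36 - 0.64*sin(c))*cos(c)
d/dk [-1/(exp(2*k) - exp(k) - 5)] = (2*exp(k) - 1)*exp(k)/(-exp(2*k) + exp(k) + 5)^2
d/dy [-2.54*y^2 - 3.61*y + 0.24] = -5.08*y - 3.61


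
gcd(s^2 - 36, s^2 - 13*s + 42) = s - 6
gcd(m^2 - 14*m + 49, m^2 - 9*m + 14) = m - 7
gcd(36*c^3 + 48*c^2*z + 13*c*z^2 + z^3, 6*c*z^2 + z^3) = 6*c + z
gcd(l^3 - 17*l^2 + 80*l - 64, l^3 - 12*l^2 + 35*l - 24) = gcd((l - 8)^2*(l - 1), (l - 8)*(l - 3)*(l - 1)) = l^2 - 9*l + 8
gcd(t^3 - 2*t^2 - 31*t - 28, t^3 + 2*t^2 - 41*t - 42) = t + 1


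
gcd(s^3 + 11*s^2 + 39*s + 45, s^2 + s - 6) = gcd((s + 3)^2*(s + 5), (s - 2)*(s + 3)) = s + 3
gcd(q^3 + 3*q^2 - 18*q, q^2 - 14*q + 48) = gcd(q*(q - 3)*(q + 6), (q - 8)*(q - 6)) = 1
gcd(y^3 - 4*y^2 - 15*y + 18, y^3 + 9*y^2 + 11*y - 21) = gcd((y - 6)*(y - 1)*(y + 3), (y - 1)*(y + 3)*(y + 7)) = y^2 + 2*y - 3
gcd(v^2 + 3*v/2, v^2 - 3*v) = v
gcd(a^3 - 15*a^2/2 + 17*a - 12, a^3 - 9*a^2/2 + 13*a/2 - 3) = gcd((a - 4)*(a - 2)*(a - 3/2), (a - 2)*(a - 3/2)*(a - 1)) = a^2 - 7*a/2 + 3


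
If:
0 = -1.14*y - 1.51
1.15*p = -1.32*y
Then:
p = 1.52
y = -1.32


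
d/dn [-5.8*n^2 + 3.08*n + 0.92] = 3.08 - 11.6*n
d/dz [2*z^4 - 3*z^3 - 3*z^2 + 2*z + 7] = 8*z^3 - 9*z^2 - 6*z + 2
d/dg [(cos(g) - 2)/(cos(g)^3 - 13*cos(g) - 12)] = (3*cos(g)/2 - 3*cos(2*g) + cos(3*g)/2 + 35)*sin(g)/(-cos(g)^3 + 13*cos(g) + 12)^2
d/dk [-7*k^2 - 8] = -14*k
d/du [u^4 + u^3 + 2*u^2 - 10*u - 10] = 4*u^3 + 3*u^2 + 4*u - 10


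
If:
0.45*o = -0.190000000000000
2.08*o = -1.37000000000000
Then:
No Solution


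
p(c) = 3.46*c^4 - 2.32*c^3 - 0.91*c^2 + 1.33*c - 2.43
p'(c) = 13.84*c^3 - 6.96*c^2 - 1.82*c + 1.33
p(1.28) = 2.20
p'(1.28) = 16.62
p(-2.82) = 257.42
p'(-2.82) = -359.26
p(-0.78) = -1.64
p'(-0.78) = -8.05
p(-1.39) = 13.11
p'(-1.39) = -46.76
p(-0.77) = -1.72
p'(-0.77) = -7.71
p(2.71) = 134.94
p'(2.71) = 220.73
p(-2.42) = 140.57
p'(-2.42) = -231.17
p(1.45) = 5.81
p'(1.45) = 26.25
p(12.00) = 67620.09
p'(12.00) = 22892.77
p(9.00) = 20945.61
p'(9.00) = 9510.55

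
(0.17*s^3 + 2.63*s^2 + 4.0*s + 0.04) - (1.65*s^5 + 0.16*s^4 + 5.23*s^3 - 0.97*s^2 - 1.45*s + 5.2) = -1.65*s^5 - 0.16*s^4 - 5.06*s^3 + 3.6*s^2 + 5.45*s - 5.16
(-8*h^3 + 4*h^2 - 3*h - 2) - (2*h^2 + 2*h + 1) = -8*h^3 + 2*h^2 - 5*h - 3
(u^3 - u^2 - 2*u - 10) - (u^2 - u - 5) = u^3 - 2*u^2 - u - 5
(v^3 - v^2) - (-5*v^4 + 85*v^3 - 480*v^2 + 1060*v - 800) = 5*v^4 - 84*v^3 + 479*v^2 - 1060*v + 800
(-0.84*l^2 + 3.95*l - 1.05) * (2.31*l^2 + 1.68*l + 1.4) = -1.9404*l^4 + 7.7133*l^3 + 3.0345*l^2 + 3.766*l - 1.47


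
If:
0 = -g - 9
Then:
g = -9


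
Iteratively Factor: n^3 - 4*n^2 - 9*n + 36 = (n - 3)*(n^2 - n - 12) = (n - 3)*(n + 3)*(n - 4)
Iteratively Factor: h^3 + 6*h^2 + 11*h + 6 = (h + 2)*(h^2 + 4*h + 3) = (h + 1)*(h + 2)*(h + 3)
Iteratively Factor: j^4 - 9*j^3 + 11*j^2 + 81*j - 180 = (j + 3)*(j^3 - 12*j^2 + 47*j - 60) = (j - 4)*(j + 3)*(j^2 - 8*j + 15) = (j - 5)*(j - 4)*(j + 3)*(j - 3)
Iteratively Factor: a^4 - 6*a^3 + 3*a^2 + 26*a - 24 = (a - 4)*(a^3 - 2*a^2 - 5*a + 6) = (a - 4)*(a - 3)*(a^2 + a - 2) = (a - 4)*(a - 3)*(a - 1)*(a + 2)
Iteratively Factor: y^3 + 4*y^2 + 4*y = (y + 2)*(y^2 + 2*y) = y*(y + 2)*(y + 2)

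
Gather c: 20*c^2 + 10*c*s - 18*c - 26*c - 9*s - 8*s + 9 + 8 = 20*c^2 + c*(10*s - 44) - 17*s + 17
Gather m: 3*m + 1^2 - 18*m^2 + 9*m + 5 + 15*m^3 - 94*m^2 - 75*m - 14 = 15*m^3 - 112*m^2 - 63*m - 8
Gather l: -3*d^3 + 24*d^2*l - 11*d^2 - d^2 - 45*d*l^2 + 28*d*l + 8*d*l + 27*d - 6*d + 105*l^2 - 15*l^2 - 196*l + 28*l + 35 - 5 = -3*d^3 - 12*d^2 + 21*d + l^2*(90 - 45*d) + l*(24*d^2 + 36*d - 168) + 30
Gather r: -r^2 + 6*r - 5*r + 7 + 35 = -r^2 + r + 42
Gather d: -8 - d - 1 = -d - 9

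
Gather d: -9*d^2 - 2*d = -9*d^2 - 2*d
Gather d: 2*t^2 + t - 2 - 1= 2*t^2 + t - 3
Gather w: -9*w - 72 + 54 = -9*w - 18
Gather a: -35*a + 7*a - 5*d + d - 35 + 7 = -28*a - 4*d - 28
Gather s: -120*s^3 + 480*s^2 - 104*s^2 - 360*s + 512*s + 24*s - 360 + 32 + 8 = -120*s^3 + 376*s^2 + 176*s - 320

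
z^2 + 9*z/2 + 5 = (z + 2)*(z + 5/2)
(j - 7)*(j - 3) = j^2 - 10*j + 21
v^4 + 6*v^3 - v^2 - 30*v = v*(v - 2)*(v + 3)*(v + 5)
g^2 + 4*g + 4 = (g + 2)^2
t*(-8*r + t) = -8*r*t + t^2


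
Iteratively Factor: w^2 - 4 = (w - 2)*(w + 2)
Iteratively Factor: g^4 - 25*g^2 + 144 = (g - 3)*(g^3 + 3*g^2 - 16*g - 48) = (g - 4)*(g - 3)*(g^2 + 7*g + 12) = (g - 4)*(g - 3)*(g + 4)*(g + 3)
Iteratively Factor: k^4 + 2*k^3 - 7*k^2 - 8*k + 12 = (k - 2)*(k^3 + 4*k^2 + k - 6) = (k - 2)*(k + 3)*(k^2 + k - 2) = (k - 2)*(k + 2)*(k + 3)*(k - 1)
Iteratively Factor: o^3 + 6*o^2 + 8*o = (o)*(o^2 + 6*o + 8) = o*(o + 4)*(o + 2)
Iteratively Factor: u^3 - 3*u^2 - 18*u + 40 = (u - 2)*(u^2 - u - 20) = (u - 5)*(u - 2)*(u + 4)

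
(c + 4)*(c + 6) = c^2 + 10*c + 24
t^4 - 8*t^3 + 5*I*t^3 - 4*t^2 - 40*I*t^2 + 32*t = t*(t - 8)*(t + I)*(t + 4*I)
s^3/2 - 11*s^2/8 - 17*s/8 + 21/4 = (s/2 + 1)*(s - 3)*(s - 7/4)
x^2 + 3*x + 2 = (x + 1)*(x + 2)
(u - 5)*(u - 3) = u^2 - 8*u + 15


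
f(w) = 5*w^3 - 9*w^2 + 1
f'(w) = 15*w^2 - 18*w = 3*w*(5*w - 6)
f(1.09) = -3.22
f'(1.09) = -1.80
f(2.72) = 35.03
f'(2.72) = 62.02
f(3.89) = 159.13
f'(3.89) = 156.96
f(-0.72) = -5.53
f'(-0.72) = 20.74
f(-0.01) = 1.00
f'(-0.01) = 0.18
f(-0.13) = 0.84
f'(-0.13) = 2.59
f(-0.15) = 0.78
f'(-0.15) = 3.04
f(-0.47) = -1.51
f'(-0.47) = 11.77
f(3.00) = 55.00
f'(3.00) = 81.00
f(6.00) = 757.00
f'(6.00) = 432.00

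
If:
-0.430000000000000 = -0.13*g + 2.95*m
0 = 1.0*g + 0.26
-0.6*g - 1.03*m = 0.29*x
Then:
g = -0.26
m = -0.16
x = 1.10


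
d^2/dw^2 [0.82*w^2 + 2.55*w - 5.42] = 1.64000000000000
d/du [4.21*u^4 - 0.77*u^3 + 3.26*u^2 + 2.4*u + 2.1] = 16.84*u^3 - 2.31*u^2 + 6.52*u + 2.4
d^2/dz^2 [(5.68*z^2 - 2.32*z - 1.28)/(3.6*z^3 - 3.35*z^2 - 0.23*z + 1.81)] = (147.2256*z^6 - 180.4032*z^5 - 2.97216000000014*z^4 - 335.83072*z^3 + 308.21976*z^2 - 40.27848*z + 19.62688)/(46.656*z^9 - 130.248*z^8 + 112.2606*z^7 + 49.420225*z^6 - 138.143805*z^5 + 51.41445*z^4 + 43.737343*z^3 - 32.637558*z^2 - 2.260509*z + 5.929741)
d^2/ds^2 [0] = 0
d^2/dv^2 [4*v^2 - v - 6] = 8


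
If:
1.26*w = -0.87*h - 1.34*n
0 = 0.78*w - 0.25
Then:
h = -1.54022988505747*n - 0.464190981432361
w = 0.32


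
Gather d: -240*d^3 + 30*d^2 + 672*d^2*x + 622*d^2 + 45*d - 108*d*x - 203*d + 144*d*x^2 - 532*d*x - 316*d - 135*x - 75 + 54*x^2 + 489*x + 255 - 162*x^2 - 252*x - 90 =-240*d^3 + d^2*(672*x + 652) + d*(144*x^2 - 640*x - 474) - 108*x^2 + 102*x + 90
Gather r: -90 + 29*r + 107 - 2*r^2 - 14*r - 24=-2*r^2 + 15*r - 7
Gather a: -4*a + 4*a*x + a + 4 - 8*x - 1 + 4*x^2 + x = a*(4*x - 3) + 4*x^2 - 7*x + 3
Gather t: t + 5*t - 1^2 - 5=6*t - 6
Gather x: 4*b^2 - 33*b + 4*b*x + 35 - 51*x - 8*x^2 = 4*b^2 - 33*b - 8*x^2 + x*(4*b - 51) + 35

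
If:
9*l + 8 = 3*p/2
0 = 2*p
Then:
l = -8/9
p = 0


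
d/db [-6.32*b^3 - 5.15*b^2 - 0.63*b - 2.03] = -18.96*b^2 - 10.3*b - 0.63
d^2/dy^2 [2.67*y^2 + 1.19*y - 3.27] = 5.34000000000000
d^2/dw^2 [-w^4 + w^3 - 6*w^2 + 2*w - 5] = -12*w^2 + 6*w - 12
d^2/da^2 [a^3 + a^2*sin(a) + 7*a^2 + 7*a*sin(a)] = -a^2*sin(a) - 7*a*sin(a) + 4*a*cos(a) + 6*a + 2*sin(a) + 14*cos(a) + 14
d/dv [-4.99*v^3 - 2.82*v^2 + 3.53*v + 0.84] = -14.97*v^2 - 5.64*v + 3.53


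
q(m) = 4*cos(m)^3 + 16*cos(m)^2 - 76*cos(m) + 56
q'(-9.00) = -39.23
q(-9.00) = 135.50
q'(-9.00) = -39.23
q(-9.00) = 135.50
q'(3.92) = -65.09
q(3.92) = 116.78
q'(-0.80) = -34.35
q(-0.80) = 12.17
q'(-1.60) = -76.89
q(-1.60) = 58.23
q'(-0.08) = -2.57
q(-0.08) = 0.10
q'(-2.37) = -64.69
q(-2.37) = 117.22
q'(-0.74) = -30.90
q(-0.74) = 10.21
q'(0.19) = 6.23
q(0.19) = 0.58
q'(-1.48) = -72.70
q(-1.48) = 49.24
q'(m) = -12*sin(m)*cos(m)^2 - 32*sin(m)*cos(m) + 76*sin(m)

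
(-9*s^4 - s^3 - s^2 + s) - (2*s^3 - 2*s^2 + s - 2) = -9*s^4 - 3*s^3 + s^2 + 2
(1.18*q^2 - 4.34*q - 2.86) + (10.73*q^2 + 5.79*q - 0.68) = 11.91*q^2 + 1.45*q - 3.54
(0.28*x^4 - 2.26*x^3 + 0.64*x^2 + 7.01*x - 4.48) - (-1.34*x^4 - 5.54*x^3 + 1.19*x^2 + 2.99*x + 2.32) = 1.62*x^4 + 3.28*x^3 - 0.55*x^2 + 4.02*x - 6.8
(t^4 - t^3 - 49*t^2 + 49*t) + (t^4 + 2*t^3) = 2*t^4 + t^3 - 49*t^2 + 49*t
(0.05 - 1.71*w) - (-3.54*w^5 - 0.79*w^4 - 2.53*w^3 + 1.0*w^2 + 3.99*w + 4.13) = 3.54*w^5 + 0.79*w^4 + 2.53*w^3 - 1.0*w^2 - 5.7*w - 4.08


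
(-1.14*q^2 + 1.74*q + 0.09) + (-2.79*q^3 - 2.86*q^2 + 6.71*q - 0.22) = -2.79*q^3 - 4.0*q^2 + 8.45*q - 0.13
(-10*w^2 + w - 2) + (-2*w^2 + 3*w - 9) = -12*w^2 + 4*w - 11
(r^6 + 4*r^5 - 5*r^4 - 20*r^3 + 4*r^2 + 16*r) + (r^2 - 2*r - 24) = r^6 + 4*r^5 - 5*r^4 - 20*r^3 + 5*r^2 + 14*r - 24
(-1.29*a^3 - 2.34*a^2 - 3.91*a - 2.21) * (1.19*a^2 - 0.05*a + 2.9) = -1.5351*a^5 - 2.7201*a^4 - 8.2769*a^3 - 9.2204*a^2 - 11.2285*a - 6.409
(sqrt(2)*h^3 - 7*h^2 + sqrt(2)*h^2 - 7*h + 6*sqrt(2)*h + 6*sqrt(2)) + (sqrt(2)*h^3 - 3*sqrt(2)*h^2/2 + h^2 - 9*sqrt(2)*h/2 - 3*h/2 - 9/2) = 2*sqrt(2)*h^3 - 6*h^2 - sqrt(2)*h^2/2 - 17*h/2 + 3*sqrt(2)*h/2 - 9/2 + 6*sqrt(2)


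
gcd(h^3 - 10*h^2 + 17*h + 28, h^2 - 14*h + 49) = h - 7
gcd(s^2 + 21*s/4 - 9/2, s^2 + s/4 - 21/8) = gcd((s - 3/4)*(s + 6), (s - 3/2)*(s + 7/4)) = 1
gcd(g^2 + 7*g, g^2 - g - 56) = g + 7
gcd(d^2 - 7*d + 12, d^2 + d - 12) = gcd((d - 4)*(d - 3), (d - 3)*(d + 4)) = d - 3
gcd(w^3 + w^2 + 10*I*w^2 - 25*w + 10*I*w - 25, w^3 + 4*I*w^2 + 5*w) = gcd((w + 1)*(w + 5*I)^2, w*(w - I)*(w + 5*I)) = w + 5*I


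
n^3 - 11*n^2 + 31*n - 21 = (n - 7)*(n - 3)*(n - 1)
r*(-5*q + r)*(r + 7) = -5*q*r^2 - 35*q*r + r^3 + 7*r^2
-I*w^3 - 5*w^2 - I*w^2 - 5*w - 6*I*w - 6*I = (w + 1)*(w - 6*I)*(-I*w + 1)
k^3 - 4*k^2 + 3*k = k*(k - 3)*(k - 1)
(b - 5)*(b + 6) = b^2 + b - 30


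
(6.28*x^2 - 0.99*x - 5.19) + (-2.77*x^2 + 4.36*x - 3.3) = 3.51*x^2 + 3.37*x - 8.49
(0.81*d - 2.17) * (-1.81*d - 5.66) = -1.4661*d^2 - 0.6569*d + 12.2822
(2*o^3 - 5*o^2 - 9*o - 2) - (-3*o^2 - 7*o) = 2*o^3 - 2*o^2 - 2*o - 2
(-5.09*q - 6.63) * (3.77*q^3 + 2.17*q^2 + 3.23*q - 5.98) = -19.1893*q^4 - 36.0404*q^3 - 30.8278*q^2 + 9.0233*q + 39.6474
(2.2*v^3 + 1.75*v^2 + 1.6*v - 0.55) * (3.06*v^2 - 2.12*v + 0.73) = 6.732*v^5 + 0.691*v^4 + 2.792*v^3 - 3.7975*v^2 + 2.334*v - 0.4015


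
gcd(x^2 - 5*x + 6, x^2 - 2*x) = x - 2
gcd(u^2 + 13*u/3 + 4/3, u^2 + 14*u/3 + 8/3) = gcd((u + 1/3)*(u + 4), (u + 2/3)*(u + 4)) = u + 4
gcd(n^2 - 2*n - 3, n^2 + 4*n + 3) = n + 1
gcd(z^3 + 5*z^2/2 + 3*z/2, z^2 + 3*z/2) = z^2 + 3*z/2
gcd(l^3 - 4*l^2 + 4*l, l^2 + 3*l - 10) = l - 2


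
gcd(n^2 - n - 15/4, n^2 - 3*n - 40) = 1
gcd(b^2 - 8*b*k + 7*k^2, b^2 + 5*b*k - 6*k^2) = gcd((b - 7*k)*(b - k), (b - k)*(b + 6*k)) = b - k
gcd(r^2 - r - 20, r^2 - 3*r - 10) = r - 5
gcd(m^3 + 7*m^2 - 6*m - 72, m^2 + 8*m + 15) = 1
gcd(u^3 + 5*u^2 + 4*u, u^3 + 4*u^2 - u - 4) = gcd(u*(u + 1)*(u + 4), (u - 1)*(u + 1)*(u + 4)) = u^2 + 5*u + 4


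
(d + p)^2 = d^2 + 2*d*p + p^2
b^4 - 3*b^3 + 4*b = b*(b - 2)^2*(b + 1)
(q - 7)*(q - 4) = q^2 - 11*q + 28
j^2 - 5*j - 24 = (j - 8)*(j + 3)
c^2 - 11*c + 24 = (c - 8)*(c - 3)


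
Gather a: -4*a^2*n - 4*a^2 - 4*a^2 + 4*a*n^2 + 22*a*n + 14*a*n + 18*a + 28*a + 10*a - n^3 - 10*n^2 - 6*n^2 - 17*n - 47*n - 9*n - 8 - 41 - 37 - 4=a^2*(-4*n - 8) + a*(4*n^2 + 36*n + 56) - n^3 - 16*n^2 - 73*n - 90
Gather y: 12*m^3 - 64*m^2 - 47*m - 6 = 12*m^3 - 64*m^2 - 47*m - 6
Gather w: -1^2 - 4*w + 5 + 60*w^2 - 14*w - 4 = 60*w^2 - 18*w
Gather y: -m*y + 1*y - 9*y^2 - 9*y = -9*y^2 + y*(-m - 8)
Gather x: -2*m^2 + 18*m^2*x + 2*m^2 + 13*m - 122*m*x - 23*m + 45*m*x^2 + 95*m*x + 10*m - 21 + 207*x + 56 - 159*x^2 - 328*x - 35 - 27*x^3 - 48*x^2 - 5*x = -27*x^3 + x^2*(45*m - 207) + x*(18*m^2 - 27*m - 126)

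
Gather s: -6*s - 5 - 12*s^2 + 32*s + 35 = -12*s^2 + 26*s + 30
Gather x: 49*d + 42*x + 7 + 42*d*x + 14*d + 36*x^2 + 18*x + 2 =63*d + 36*x^2 + x*(42*d + 60) + 9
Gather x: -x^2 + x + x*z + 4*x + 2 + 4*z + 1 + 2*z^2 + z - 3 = -x^2 + x*(z + 5) + 2*z^2 + 5*z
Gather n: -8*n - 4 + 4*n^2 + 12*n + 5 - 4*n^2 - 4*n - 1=0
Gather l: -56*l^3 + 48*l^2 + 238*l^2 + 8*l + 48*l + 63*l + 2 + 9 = -56*l^3 + 286*l^2 + 119*l + 11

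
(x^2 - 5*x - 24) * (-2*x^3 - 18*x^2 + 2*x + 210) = -2*x^5 - 8*x^4 + 140*x^3 + 632*x^2 - 1098*x - 5040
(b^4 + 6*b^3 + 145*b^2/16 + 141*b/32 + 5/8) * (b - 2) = b^5 + 4*b^4 - 47*b^3/16 - 439*b^2/32 - 131*b/16 - 5/4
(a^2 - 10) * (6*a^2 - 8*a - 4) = 6*a^4 - 8*a^3 - 64*a^2 + 80*a + 40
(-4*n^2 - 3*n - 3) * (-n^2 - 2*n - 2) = 4*n^4 + 11*n^3 + 17*n^2 + 12*n + 6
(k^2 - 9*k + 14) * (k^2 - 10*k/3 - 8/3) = k^4 - 37*k^3/3 + 124*k^2/3 - 68*k/3 - 112/3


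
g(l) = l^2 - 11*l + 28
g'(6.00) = 1.00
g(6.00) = -2.00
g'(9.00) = 7.00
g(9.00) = 10.00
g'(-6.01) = -23.02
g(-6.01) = 130.23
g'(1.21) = -8.58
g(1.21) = 16.15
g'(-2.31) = -15.62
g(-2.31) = 58.75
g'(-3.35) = -17.70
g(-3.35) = 76.07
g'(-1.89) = -14.78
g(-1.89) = 52.36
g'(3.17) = -4.66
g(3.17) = 3.18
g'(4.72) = -1.56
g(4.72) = -1.64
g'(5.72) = 0.44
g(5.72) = -2.20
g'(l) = 2*l - 11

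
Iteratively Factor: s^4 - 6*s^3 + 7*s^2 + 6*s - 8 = (s + 1)*(s^3 - 7*s^2 + 14*s - 8) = (s - 1)*(s + 1)*(s^2 - 6*s + 8) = (s - 2)*(s - 1)*(s + 1)*(s - 4)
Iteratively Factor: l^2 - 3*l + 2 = (l - 2)*(l - 1)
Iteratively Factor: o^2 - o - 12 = (o + 3)*(o - 4)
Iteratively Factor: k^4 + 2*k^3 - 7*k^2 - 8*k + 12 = (k - 1)*(k^3 + 3*k^2 - 4*k - 12) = (k - 1)*(k + 2)*(k^2 + k - 6) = (k - 1)*(k + 2)*(k + 3)*(k - 2)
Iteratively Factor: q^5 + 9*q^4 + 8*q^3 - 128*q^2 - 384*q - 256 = (q + 4)*(q^4 + 5*q^3 - 12*q^2 - 80*q - 64) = (q - 4)*(q + 4)*(q^3 + 9*q^2 + 24*q + 16) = (q - 4)*(q + 4)^2*(q^2 + 5*q + 4) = (q - 4)*(q + 1)*(q + 4)^2*(q + 4)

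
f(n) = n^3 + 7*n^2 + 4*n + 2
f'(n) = 3*n^2 + 14*n + 4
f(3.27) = 124.90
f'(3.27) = 81.86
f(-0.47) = 1.56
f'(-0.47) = -1.92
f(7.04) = 726.00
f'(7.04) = 251.24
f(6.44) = 585.17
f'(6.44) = 218.58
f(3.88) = 181.31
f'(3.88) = 103.48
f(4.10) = 204.99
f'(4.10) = 111.83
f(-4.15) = 34.48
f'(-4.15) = -2.43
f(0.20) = 3.09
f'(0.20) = 6.92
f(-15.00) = -1858.00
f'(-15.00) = 469.00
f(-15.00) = -1858.00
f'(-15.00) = 469.00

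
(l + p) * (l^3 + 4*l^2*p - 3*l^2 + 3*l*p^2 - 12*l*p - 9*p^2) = l^4 + 5*l^3*p - 3*l^3 + 7*l^2*p^2 - 15*l^2*p + 3*l*p^3 - 21*l*p^2 - 9*p^3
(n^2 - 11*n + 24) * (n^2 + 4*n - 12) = n^4 - 7*n^3 - 32*n^2 + 228*n - 288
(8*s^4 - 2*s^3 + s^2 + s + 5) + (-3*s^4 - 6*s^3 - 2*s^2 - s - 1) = 5*s^4 - 8*s^3 - s^2 + 4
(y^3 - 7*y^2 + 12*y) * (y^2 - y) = y^5 - 8*y^4 + 19*y^3 - 12*y^2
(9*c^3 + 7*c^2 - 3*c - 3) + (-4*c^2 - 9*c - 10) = 9*c^3 + 3*c^2 - 12*c - 13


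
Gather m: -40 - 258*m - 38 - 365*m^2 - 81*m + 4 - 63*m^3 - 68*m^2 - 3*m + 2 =-63*m^3 - 433*m^2 - 342*m - 72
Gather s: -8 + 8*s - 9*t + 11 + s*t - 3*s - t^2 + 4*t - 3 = s*(t + 5) - t^2 - 5*t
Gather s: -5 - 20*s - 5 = -20*s - 10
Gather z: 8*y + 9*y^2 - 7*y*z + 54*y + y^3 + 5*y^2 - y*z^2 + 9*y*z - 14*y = y^3 + 14*y^2 - y*z^2 + 2*y*z + 48*y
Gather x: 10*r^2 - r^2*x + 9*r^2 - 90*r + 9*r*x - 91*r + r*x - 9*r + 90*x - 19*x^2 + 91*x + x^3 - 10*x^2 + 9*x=19*r^2 - 190*r + x^3 - 29*x^2 + x*(-r^2 + 10*r + 190)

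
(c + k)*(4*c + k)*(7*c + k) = 28*c^3 + 39*c^2*k + 12*c*k^2 + k^3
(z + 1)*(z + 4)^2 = z^3 + 9*z^2 + 24*z + 16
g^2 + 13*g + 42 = (g + 6)*(g + 7)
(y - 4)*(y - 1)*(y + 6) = y^3 + y^2 - 26*y + 24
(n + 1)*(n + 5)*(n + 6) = n^3 + 12*n^2 + 41*n + 30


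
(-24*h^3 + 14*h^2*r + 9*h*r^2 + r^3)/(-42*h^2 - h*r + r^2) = (-4*h^2 + 3*h*r + r^2)/(-7*h + r)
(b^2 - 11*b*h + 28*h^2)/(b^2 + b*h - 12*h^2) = (b^2 - 11*b*h + 28*h^2)/(b^2 + b*h - 12*h^2)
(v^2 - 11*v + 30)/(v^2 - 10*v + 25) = (v - 6)/(v - 5)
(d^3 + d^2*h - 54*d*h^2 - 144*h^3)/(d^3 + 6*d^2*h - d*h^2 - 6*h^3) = (d^2 - 5*d*h - 24*h^2)/(d^2 - h^2)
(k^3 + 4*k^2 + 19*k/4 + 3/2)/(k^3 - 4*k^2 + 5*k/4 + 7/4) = (2*k^2 + 7*k + 6)/(2*k^2 - 9*k + 7)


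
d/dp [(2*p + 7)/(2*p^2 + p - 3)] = (4*p^2 + 2*p - (2*p + 7)*(4*p + 1) - 6)/(2*p^2 + p - 3)^2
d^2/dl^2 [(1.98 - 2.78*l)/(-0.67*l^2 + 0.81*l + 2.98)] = ((7.1568 - 11.1756*l)*(-0.67*l^2 + 0.81*l + 2.98) - (1.34*l - 0.81)*(2.68*l - 1.62)*(2.78*l - 1.98))/(-0.67*l^2 + 0.81*l + 2.98)^3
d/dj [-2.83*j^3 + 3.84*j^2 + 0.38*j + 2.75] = -8.49*j^2 + 7.68*j + 0.38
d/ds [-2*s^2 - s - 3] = -4*s - 1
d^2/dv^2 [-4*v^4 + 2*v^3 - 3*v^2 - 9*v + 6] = -48*v^2 + 12*v - 6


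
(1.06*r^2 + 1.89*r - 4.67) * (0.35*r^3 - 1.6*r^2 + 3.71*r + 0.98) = 0.371*r^5 - 1.0345*r^4 - 0.725899999999999*r^3 + 15.5227*r^2 - 15.4735*r - 4.5766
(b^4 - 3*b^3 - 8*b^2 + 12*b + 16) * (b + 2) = b^5 - b^4 - 14*b^3 - 4*b^2 + 40*b + 32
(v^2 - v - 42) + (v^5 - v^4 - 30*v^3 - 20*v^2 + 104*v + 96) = v^5 - v^4 - 30*v^3 - 19*v^2 + 103*v + 54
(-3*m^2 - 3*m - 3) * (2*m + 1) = -6*m^3 - 9*m^2 - 9*m - 3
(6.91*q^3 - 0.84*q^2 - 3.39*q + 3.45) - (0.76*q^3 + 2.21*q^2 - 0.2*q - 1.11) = 6.15*q^3 - 3.05*q^2 - 3.19*q + 4.56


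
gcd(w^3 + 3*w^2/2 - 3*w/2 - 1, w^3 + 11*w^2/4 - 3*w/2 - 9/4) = w - 1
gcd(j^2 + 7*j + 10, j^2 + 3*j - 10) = j + 5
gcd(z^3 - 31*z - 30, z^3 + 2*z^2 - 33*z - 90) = z^2 - z - 30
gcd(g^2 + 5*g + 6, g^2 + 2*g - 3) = g + 3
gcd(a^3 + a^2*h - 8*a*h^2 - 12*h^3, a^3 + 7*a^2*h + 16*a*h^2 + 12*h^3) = a^2 + 4*a*h + 4*h^2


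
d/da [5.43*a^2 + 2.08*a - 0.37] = 10.86*a + 2.08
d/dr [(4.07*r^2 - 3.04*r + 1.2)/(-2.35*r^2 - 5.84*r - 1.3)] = (-30.9128*r^2 - 4.942*r + 10.96)/(5.5225*r^4 + 27.448*r^3 + 40.2156*r^2 + 15.184*r + 1.69)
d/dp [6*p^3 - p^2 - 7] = 2*p*(9*p - 1)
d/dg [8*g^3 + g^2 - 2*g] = 24*g^2 + 2*g - 2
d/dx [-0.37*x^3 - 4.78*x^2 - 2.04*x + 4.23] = -1.11*x^2 - 9.56*x - 2.04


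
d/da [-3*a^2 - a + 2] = -6*a - 1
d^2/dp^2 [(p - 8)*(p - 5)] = 2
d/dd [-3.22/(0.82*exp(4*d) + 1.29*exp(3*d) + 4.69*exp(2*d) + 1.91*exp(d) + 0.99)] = (10.5616*exp(3*d) + 12.4614*exp(2*d) + 30.2036*exp(d) + 6.1502)*exp(d)/(0.82*exp(4*d) + 1.29*exp(3*d) + 4.69*exp(2*d) + 1.91*exp(d) + 0.99)^2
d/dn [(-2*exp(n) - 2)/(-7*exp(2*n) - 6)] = 2*(-14*(exp(n) + 1)*exp(n) + 7*exp(2*n) + 6)*exp(n)/(7*exp(2*n) + 6)^2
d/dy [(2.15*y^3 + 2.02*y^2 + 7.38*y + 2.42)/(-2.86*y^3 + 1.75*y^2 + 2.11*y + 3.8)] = (3.5527136788005e-15*y^5 + 9.5397*y^4 + 51.2866*y^3 + 36.6208*y^2 + 6.882*y + 22.9378)/(8.1796*y^6 - 10.01*y^5 - 9.0067*y^4 - 14.351*y^3 + 17.7521*y^2 + 16.036*y + 14.44)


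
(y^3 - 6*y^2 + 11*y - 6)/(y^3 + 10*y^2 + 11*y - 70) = (y^2 - 4*y + 3)/(y^2 + 12*y + 35)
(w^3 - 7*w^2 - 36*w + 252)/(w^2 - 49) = (w^2 - 36)/(w + 7)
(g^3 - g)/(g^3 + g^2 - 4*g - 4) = g*(g - 1)/(g^2 - 4)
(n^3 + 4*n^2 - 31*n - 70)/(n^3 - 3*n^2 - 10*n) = (n + 7)/n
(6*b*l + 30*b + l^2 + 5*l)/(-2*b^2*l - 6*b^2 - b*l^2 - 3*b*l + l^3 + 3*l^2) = (-6*b*l - 30*b - l^2 - 5*l)/(2*b^2*l + 6*b^2 + b*l^2 + 3*b*l - l^3 - 3*l^2)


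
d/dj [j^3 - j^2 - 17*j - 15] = 3*j^2 - 2*j - 17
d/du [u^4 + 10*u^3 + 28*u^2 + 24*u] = 4*u^3 + 30*u^2 + 56*u + 24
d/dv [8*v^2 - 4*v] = 16*v - 4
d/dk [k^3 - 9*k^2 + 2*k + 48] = 3*k^2 - 18*k + 2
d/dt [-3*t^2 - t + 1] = -6*t - 1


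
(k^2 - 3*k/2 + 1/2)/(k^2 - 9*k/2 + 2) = (k - 1)/(k - 4)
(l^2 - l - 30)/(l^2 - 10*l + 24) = (l + 5)/(l - 4)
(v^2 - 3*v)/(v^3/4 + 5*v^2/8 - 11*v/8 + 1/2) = 8*v*(v - 3)/(2*v^3 + 5*v^2 - 11*v + 4)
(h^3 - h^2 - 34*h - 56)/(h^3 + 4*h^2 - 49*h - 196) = (h + 2)/(h + 7)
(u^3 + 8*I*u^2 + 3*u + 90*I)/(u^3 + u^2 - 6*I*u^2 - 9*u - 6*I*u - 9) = (u^2 + 11*I*u - 30)/(u^2 + u*(1 - 3*I) - 3*I)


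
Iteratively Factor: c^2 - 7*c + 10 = (c - 2)*(c - 5)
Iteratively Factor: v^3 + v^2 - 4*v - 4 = (v - 2)*(v^2 + 3*v + 2) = (v - 2)*(v + 1)*(v + 2)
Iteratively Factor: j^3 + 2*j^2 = (j)*(j^2 + 2*j) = j*(j + 2)*(j)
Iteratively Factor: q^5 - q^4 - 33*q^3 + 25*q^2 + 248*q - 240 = (q - 5)*(q^4 + 4*q^3 - 13*q^2 - 40*q + 48) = (q - 5)*(q + 4)*(q^3 - 13*q + 12) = (q - 5)*(q + 4)^2*(q^2 - 4*q + 3) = (q - 5)*(q - 3)*(q + 4)^2*(q - 1)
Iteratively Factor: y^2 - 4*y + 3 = (y - 3)*(y - 1)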